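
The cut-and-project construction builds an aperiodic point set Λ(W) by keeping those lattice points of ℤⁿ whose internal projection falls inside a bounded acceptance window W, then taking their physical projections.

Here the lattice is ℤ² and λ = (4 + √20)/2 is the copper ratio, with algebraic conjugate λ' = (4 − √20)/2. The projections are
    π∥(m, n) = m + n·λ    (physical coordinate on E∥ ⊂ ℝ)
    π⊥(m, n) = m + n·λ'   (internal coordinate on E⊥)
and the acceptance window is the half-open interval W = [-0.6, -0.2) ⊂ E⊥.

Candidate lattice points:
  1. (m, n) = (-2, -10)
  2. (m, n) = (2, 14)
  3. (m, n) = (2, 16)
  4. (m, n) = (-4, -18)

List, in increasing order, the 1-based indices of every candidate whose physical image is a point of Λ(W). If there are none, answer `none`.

λ' = (4−√20)/2 ≈ -0.23607.
[1] lift (-2,-10): star map gives 0.36068; window check -0.6 ≤ 0.36068 < -0.2 is false → out
[2] lift (2,14): star map gives -1.30495; window check -0.6 ≤ -1.30495 < -0.2 is false → out
[3] lift (2,16): star map gives -1.77709; window check -0.6 ≤ -1.77709 < -0.2 is false → out
[4] lift (-4,-18): star map gives 0.24922; window check -0.6 ≤ 0.24922 < -0.2 is false → out

none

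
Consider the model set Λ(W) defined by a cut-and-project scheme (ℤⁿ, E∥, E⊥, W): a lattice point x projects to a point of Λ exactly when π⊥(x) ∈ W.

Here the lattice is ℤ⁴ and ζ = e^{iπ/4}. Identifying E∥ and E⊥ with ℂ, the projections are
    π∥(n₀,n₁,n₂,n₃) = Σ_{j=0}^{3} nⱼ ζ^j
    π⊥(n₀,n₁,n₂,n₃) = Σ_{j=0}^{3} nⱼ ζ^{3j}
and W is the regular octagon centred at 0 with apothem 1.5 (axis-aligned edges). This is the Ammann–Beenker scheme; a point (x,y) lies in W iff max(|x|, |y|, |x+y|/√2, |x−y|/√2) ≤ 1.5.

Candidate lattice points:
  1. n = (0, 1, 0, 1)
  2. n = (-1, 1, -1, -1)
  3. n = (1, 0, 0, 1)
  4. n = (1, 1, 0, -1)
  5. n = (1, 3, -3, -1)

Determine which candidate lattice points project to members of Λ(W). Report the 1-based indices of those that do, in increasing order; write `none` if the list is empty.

1, 4

Internal map: ζ^{3j} for j=0..3 gives (1,0), (−√2/2,√2/2), (0,−1), (√2/2,√2/2).
candidate 1: n = (0, 1, 0, 1) → π⊥ ≈ (+0.000000, +1.414214); max(|x|,|y|,|x±y|/√2) = 1.414214 ≤ 1.5 ⇒ ∈ W
candidate 2: n = (-1, 1, -1, -1) → π⊥ ≈ (-2.414214, +1.000000); max(|x|,|y|,|x±y|/√2) = 2.414214 > 1.5 ⇒ ∉ W
candidate 3: n = (1, 0, 0, 1) → π⊥ ≈ (+1.707107, +0.707107); max(|x|,|y|,|x±y|/√2) = 1.707107 > 1.5 ⇒ ∉ W
candidate 4: n = (1, 1, 0, -1) → π⊥ ≈ (-0.414214, +0.000000); max(|x|,|y|,|x±y|/√2) = 0.414214 ≤ 1.5 ⇒ ∈ W
candidate 5: n = (1, 3, -3, -1) → π⊥ ≈ (-1.828427, +4.414214); max(|x|,|y|,|x±y|/√2) = 4.414214 > 1.5 ⇒ ∉ W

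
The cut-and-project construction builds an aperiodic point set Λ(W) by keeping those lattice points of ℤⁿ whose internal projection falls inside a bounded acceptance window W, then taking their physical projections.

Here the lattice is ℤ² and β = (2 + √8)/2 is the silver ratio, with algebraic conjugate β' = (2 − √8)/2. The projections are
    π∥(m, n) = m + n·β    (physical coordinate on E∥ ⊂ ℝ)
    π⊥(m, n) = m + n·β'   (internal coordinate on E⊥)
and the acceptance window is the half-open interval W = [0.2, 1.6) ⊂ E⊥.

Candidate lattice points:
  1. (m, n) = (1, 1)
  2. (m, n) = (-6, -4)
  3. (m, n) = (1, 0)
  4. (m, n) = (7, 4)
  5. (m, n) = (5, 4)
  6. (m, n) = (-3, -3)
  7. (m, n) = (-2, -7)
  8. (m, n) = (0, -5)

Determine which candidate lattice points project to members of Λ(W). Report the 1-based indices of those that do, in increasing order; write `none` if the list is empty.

Numerically β ≈ 2.414214 and β' = −1/β ≈ -0.414214.
candidate 1: (m,n)=(1,1) → π∥ = 1+1·β ≈ 3.414214, π⊥ = 1+1·β' ≈ 0.585786 ∈ [0.2, 1.6) ⇒ IN Λ
candidate 2: (m,n)=(-6,-4) → π∥ = -6-4·β ≈ -15.656854, π⊥ = -6-4·β' ≈ -4.343146 ∉ [0.2, 1.6) ⇒ out
candidate 3: (m,n)=(1,0) → π∥ = 1+0·β ≈ 1.000000, π⊥ = 1+0·β' ≈ 1.000000 ∈ [0.2, 1.6) ⇒ IN Λ
candidate 4: (m,n)=(7,4) → π∥ = 7+4·β ≈ 16.656854, π⊥ = 7+4·β' ≈ 5.343146 ∉ [0.2, 1.6) ⇒ out
candidate 5: (m,n)=(5,4) → π∥ = 5+4·β ≈ 14.656854, π⊥ = 5+4·β' ≈ 3.343146 ∉ [0.2, 1.6) ⇒ out
candidate 6: (m,n)=(-3,-3) → π∥ = -3-3·β ≈ -10.242641, π⊥ = -3-3·β' ≈ -1.757359 ∉ [0.2, 1.6) ⇒ out
candidate 7: (m,n)=(-2,-7) → π∥ = -2-7·β ≈ -18.899495, π⊥ = -2-7·β' ≈ 0.899495 ∈ [0.2, 1.6) ⇒ IN Λ
candidate 8: (m,n)=(0,-5) → π∥ = 0-5·β ≈ -12.071068, π⊥ = 0-5·β' ≈ 2.071068 ∉ [0.2, 1.6) ⇒ out

1, 3, 7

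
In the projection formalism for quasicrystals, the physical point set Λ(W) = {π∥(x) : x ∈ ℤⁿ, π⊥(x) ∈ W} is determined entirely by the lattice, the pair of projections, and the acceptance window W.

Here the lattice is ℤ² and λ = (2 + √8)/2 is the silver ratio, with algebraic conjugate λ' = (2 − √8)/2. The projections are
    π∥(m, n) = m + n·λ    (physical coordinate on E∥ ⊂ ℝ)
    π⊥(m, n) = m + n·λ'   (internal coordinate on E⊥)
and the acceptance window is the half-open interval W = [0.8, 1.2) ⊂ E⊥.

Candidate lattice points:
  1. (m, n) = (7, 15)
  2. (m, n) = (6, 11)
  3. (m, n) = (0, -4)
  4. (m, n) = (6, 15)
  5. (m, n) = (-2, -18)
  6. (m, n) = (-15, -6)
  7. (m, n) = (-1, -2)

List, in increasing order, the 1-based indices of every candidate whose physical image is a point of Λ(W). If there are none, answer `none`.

none

λ' = (2−√8)/2 ≈ -0.414214.
[1] lift (7,15): star map gives 0.786797; window check 0.8 ≤ 0.786797 < 1.2 is false → out
[2] lift (6,11): star map gives 1.443651; window check 0.8 ≤ 1.443651 < 1.2 is false → out
[3] lift (0,-4): star map gives 1.656854; window check 0.8 ≤ 1.656854 < 1.2 is false → out
[4] lift (6,15): star map gives -0.213203; window check 0.8 ≤ -0.213203 < 1.2 is false → out
[5] lift (-2,-18): star map gives 5.455844; window check 0.8 ≤ 5.455844 < 1.2 is false → out
[6] lift (-15,-6): star map gives -12.514719; window check 0.8 ≤ -12.514719 < 1.2 is false → out
[7] lift (-1,-2): star map gives -0.171573; window check 0.8 ≤ -0.171573 < 1.2 is false → out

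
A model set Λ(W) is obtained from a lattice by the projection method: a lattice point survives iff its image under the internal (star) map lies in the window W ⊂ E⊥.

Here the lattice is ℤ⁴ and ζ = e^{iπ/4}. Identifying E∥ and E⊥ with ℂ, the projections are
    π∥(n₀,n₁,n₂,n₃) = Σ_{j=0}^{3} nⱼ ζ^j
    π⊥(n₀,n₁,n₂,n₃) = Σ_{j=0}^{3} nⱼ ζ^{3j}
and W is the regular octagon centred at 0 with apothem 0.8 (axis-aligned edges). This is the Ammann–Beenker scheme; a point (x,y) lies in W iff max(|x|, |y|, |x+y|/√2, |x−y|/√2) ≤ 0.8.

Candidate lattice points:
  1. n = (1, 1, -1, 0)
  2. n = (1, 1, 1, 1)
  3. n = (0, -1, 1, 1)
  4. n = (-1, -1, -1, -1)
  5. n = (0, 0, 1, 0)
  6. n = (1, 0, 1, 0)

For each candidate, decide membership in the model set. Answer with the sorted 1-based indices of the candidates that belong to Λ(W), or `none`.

none

With ζ = e^{iπ/4} the internal vectors are ζ^0,ζ^3,ζ^6,ζ^9.
candidate 1: n = (1, 1, -1, 0) → π⊥ ≈ (+0.29289, +1.70711); max(|x|,|y|,|x±y|/√2) = 1.70711 > 0.8 ⇒ ∉ W
candidate 2: n = (1, 1, 1, 1) → π⊥ ≈ (+1.00000, +0.41421); max(|x|,|y|,|x±y|/√2) = 1.00000 > 0.8 ⇒ ∉ W
candidate 3: n = (0, -1, 1, 1) → π⊥ ≈ (+1.41421, -1.00000); max(|x|,|y|,|x±y|/√2) = 1.70711 > 0.8 ⇒ ∉ W
candidate 4: n = (-1, -1, -1, -1) → π⊥ ≈ (-1.00000, -0.41421); max(|x|,|y|,|x±y|/√2) = 1.00000 > 0.8 ⇒ ∉ W
candidate 5: n = (0, 0, 1, 0) → π⊥ ≈ (+0.00000, -1.00000); max(|x|,|y|,|x±y|/√2) = 1.00000 > 0.8 ⇒ ∉ W
candidate 6: n = (1, 0, 1, 0) → π⊥ ≈ (+1.00000, -1.00000); max(|x|,|y|,|x±y|/√2) = 1.41421 > 0.8 ⇒ ∉ W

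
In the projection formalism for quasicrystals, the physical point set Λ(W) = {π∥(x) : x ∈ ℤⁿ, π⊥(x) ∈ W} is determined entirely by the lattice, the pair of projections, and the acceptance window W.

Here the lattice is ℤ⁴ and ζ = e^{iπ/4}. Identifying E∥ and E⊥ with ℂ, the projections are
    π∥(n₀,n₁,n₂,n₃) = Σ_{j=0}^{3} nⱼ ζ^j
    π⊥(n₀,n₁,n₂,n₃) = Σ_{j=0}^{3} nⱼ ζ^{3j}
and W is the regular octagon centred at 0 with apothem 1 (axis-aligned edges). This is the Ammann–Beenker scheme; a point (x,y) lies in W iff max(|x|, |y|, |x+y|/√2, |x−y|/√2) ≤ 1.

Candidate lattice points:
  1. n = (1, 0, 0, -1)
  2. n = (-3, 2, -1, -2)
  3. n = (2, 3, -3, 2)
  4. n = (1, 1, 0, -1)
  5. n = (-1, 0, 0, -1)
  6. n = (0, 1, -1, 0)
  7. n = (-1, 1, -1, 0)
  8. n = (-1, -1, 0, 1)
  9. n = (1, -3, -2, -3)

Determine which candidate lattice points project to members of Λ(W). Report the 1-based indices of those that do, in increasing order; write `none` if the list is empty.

π⊥(n) = n₀ + n₁ζ³ + n₂ζ⁶ + n₃ζ⁹ where ζ = e^{iπ/4}.
#1 (1, 0, 0, -1): internal (0.29289, -0.70711); octagon support 0.70711 vs apothem 1 → ∈ W
#2 (-3, 2, -1, -2): internal (-5.82843, 1.00000); octagon support 5.82843 vs apothem 1 → ∉ W
#3 (2, 3, -3, 2): internal (1.29289, 6.53553); octagon support 6.53553 vs apothem 1 → ∉ W
#4 (1, 1, 0, -1): internal (-0.41421, 0.00000); octagon support 0.41421 vs apothem 1 → ∈ W
#5 (-1, 0, 0, -1): internal (-1.70711, -0.70711); octagon support 1.70711 vs apothem 1 → ∉ W
#6 (0, 1, -1, 0): internal (-0.70711, 1.70711); octagon support 1.70711 vs apothem 1 → ∉ W
#7 (-1, 1, -1, 0): internal (-1.70711, 1.70711); octagon support 2.41421 vs apothem 1 → ∉ W
#8 (-1, -1, 0, 1): internal (0.41421, 0.00000); octagon support 0.41421 vs apothem 1 → ∈ W
#9 (1, -3, -2, -3): internal (1.00000, -2.24264); octagon support 2.29289 vs apothem 1 → ∉ W

1, 4, 8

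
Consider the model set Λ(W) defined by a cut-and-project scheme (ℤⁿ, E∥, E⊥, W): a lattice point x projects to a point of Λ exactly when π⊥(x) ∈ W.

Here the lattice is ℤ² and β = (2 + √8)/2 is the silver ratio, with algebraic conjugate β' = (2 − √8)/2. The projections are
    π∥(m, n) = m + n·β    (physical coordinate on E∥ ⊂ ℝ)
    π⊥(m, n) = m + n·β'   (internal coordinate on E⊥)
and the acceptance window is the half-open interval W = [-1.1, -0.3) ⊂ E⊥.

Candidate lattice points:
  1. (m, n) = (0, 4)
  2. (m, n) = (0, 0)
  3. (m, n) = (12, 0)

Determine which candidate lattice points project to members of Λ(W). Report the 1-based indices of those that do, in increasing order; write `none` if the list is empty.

none

Compute β' = (2−√8)/2 = -0.414214, so π⊥(m,n) = m -0.414214·n.
[1] lift (0,4): star map gives -1.656854; window check -1.1 ≤ -1.656854 < -0.3 is false → out
[2] lift (0,0): star map gives 0.000000; window check -1.1 ≤ 0.000000 < -0.3 is false → out
[3] lift (12,0): star map gives 12.000000; window check -1.1 ≤ 12.000000 < -0.3 is false → out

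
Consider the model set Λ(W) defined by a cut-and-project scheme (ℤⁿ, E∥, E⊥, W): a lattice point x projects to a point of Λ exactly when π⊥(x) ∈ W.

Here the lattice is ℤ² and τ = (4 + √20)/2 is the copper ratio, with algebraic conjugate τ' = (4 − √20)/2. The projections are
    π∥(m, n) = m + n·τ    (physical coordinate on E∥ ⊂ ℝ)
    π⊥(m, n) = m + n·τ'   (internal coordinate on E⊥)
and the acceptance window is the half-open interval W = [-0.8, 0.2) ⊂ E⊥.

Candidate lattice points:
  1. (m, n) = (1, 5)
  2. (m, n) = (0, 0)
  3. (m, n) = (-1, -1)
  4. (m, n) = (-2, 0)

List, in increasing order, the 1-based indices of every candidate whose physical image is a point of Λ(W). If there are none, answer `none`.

1, 2, 3

τ' = (4−√20)/2 ≈ -0.236068.
#1 (1,5): internal coord 1 + (5)·τ' = -0.180340; -0.180340 ∈ [-0.8, 0.2) → IN Λ
#2 (0,0): internal coord 0 + (0)·τ' = +0.000000; +0.000000 ∈ [-0.8, 0.2) → IN Λ
#3 (-1,-1): internal coord -1 + (-1)·τ' = -0.763932; -0.763932 ∈ [-0.8, 0.2) → IN Λ
#4 (-2,0): internal coord -2 + (0)·τ' = -2.000000; -2.000000 ∉ [-0.8, 0.2) → out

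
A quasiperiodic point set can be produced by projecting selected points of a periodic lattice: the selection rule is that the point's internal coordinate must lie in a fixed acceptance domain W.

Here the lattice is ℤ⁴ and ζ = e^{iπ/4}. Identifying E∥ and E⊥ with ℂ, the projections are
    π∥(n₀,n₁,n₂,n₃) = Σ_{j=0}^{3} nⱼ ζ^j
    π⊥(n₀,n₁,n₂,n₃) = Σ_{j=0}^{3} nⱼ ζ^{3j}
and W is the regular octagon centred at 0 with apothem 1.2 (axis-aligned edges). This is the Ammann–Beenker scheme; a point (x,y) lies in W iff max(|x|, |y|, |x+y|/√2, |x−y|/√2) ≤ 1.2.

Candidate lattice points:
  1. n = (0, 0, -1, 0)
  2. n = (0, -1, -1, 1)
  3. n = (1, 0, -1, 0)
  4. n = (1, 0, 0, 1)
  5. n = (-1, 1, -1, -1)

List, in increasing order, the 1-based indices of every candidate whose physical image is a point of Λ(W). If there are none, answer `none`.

1

With ζ = e^{iπ/4} the internal vectors are ζ^0,ζ^3,ζ^6,ζ^9.
candidate 1: n = (0, 0, -1, 0) → π⊥ ≈ (+0.00000, +1.00000); max(|x|,|y|,|x±y|/√2) = 1.00000 ≤ 1.2 ⇒ ∈ W
candidate 2: n = (0, -1, -1, 1) → π⊥ ≈ (+1.41421, +1.00000); max(|x|,|y|,|x±y|/√2) = 1.70711 > 1.2 ⇒ ∉ W
candidate 3: n = (1, 0, -1, 0) → π⊥ ≈ (+1.00000, +1.00000); max(|x|,|y|,|x±y|/√2) = 1.41421 > 1.2 ⇒ ∉ W
candidate 4: n = (1, 0, 0, 1) → π⊥ ≈ (+1.70711, +0.70711); max(|x|,|y|,|x±y|/√2) = 1.70711 > 1.2 ⇒ ∉ W
candidate 5: n = (-1, 1, -1, -1) → π⊥ ≈ (-2.41421, +1.00000); max(|x|,|y|,|x±y|/√2) = 2.41421 > 1.2 ⇒ ∉ W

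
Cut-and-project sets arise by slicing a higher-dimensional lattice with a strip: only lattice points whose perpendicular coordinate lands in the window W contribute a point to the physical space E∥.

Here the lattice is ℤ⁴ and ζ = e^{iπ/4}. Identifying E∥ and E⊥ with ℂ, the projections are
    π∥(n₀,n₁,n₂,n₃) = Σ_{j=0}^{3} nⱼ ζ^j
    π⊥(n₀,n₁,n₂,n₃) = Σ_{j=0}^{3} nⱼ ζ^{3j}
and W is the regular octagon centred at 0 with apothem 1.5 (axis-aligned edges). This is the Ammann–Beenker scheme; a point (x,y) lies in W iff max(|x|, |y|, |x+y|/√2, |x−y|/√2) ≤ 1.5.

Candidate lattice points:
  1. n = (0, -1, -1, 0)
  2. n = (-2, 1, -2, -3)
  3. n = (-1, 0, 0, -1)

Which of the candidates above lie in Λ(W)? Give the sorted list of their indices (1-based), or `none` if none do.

π⊥(n) = n₀ + n₁ζ³ + n₂ζ⁶ + n₃ζ⁹ where ζ = e^{iπ/4}.
#1 (0, -1, -1, 0): internal (0.7071, 0.2929); octagon support 0.7071 vs apothem 1.5 → ∈ W
#2 (-2, 1, -2, -3): internal (-4.8284, 0.5858); octagon support 4.8284 vs apothem 1.5 → ∉ W
#3 (-1, 0, 0, -1): internal (-1.7071, -0.7071); octagon support 1.7071 vs apothem 1.5 → ∉ W

1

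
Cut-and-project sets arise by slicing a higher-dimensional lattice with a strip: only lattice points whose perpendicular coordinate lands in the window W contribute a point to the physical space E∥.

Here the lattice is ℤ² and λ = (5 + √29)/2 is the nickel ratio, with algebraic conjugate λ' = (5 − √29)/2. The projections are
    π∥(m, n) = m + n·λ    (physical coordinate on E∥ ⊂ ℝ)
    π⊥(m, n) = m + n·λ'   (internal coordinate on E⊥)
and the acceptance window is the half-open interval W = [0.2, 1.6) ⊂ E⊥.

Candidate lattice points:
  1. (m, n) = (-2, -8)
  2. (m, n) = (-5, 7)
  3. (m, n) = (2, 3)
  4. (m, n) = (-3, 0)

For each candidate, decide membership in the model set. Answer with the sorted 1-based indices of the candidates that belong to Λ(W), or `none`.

Compute λ' = (5−√29)/2 = -0.1926, so π⊥(m,n) = m -0.1926·n.
candidate 1: (m,n)=(-2,-8) → π∥ = -2-8·λ ≈ -43.5407, π⊥ = -2-8·λ' ≈ -0.4593 ∉ [0.2, 1.6) ⇒ out
candidate 2: (m,n)=(-5,7) → π∥ = -5+7·λ ≈ 31.3481, π⊥ = -5+7·λ' ≈ -6.3481 ∉ [0.2, 1.6) ⇒ out
candidate 3: (m,n)=(2,3) → π∥ = 2+3·λ ≈ 17.5777, π⊥ = 2+3·λ' ≈ 1.4223 ∈ [0.2, 1.6) ⇒ IN Λ
candidate 4: (m,n)=(-3,0) → π∥ = -3+0·λ ≈ -3.0000, π⊥ = -3+0·λ' ≈ -3.0000 ∉ [0.2, 1.6) ⇒ out

3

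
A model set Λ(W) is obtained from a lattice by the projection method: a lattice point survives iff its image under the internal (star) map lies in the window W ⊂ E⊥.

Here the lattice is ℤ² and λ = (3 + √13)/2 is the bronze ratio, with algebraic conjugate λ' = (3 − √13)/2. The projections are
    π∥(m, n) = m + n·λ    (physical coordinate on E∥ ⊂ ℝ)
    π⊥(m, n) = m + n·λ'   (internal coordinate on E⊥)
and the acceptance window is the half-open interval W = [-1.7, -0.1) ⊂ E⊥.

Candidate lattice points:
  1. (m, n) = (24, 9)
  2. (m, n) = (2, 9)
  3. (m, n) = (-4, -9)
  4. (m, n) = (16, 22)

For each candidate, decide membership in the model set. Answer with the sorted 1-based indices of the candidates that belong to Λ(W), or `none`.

Compute λ' = (3−√13)/2 = -0.302776, so π⊥(m,n) = m -0.302776·n.
candidate 1: (m,n)=(24,9) → π∥ = 24+9·λ ≈ 53.724981, π⊥ = 24+9·λ' ≈ 21.275019 ∉ [-1.7, -0.1) ⇒ out
candidate 2: (m,n)=(2,9) → π∥ = 2+9·λ ≈ 31.724981, π⊥ = 2+9·λ' ≈ -0.724981 ∈ [-1.7, -0.1) ⇒ IN Λ
candidate 3: (m,n)=(-4,-9) → π∥ = -4-9·λ ≈ -33.724981, π⊥ = -4-9·λ' ≈ -1.275019 ∈ [-1.7, -0.1) ⇒ IN Λ
candidate 4: (m,n)=(16,22) → π∥ = 16+22·λ ≈ 88.661064, π⊥ = 16+22·λ' ≈ 9.338936 ∉ [-1.7, -0.1) ⇒ out

2, 3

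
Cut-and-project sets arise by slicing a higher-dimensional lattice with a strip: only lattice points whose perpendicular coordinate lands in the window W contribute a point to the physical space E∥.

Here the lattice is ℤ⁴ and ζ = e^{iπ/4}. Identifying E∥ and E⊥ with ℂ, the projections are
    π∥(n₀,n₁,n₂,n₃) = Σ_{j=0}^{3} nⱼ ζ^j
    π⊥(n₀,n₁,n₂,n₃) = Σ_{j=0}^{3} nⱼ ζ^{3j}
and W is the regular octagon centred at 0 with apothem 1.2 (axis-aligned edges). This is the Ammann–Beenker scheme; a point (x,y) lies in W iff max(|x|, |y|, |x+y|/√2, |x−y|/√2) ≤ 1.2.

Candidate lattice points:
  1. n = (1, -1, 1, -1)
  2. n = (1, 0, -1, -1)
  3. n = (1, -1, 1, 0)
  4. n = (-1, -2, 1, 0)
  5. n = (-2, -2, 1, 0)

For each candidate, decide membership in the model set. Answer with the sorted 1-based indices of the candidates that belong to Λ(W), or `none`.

π⊥(n) = n₀ + n₁ζ³ + n₂ζ⁶ + n₃ζ⁹ where ζ = e^{iπ/4}.
#1 (1, -1, 1, -1): internal (1.000000, -2.414214); octagon support 2.414214 vs apothem 1.2 → ∉ W
#2 (1, 0, -1, -1): internal (0.292893, 0.292893); octagon support 0.414214 vs apothem 1.2 → ∈ W
#3 (1, -1, 1, 0): internal (1.707107, -1.707107); octagon support 2.414214 vs apothem 1.2 → ∉ W
#4 (-1, -2, 1, 0): internal (0.414214, -2.414214); octagon support 2.414214 vs apothem 1.2 → ∉ W
#5 (-2, -2, 1, 0): internal (-0.585786, -2.414214); octagon support 2.414214 vs apothem 1.2 → ∉ W

2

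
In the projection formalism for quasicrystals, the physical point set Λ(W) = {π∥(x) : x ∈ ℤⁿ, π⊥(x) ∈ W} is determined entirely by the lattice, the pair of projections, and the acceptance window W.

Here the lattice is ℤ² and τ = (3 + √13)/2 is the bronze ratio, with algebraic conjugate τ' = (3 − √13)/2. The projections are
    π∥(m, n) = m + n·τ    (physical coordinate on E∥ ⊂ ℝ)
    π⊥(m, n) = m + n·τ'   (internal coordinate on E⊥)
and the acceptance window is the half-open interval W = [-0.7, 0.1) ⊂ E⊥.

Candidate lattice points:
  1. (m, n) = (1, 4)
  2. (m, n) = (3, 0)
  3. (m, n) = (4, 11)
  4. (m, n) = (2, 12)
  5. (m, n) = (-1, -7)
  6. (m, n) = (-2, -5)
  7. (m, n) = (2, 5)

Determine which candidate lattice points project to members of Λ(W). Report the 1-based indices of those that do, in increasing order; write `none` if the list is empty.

1, 6

τ' = (3−√13)/2 ≈ -0.3028.
candidate 1: (m,n)=(1,4) → π∥ = 1+4·τ ≈ 14.2111, π⊥ = 1+4·τ' ≈ -0.2111 ∈ [-0.7, 0.1) ⇒ IN Λ
candidate 2: (m,n)=(3,0) → π∥ = 3+0·τ ≈ 3.0000, π⊥ = 3+0·τ' ≈ 3.0000 ∉ [-0.7, 0.1) ⇒ out
candidate 3: (m,n)=(4,11) → π∥ = 4+11·τ ≈ 40.3305, π⊥ = 4+11·τ' ≈ 0.6695 ∉ [-0.7, 0.1) ⇒ out
candidate 4: (m,n)=(2,12) → π∥ = 2+12·τ ≈ 41.6333, π⊥ = 2+12·τ' ≈ -1.6333 ∉ [-0.7, 0.1) ⇒ out
candidate 5: (m,n)=(-1,-7) → π∥ = -1-7·τ ≈ -24.1194, π⊥ = -1-7·τ' ≈ 1.1194 ∉ [-0.7, 0.1) ⇒ out
candidate 6: (m,n)=(-2,-5) → π∥ = -2-5·τ ≈ -18.5139, π⊥ = -2-5·τ' ≈ -0.4861 ∈ [-0.7, 0.1) ⇒ IN Λ
candidate 7: (m,n)=(2,5) → π∥ = 2+5·τ ≈ 18.5139, π⊥ = 2+5·τ' ≈ 0.4861 ∉ [-0.7, 0.1) ⇒ out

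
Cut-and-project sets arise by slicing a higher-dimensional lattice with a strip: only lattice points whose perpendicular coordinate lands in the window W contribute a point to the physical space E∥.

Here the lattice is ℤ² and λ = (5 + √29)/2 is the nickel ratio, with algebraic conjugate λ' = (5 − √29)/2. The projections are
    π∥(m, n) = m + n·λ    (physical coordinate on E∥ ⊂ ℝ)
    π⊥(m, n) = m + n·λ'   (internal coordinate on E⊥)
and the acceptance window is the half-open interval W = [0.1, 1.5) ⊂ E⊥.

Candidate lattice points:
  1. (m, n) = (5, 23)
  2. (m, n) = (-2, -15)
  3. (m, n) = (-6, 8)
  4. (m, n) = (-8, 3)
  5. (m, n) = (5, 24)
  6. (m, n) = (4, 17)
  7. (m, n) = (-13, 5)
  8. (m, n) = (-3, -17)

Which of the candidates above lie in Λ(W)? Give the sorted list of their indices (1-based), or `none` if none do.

1, 2, 5, 6, 8

Numerically λ ≈ 5.1926 and λ' = −1/λ ≈ -0.1926.
candidate 1: (m,n)=(5,23) → π∥ = 5+23·λ ≈ 124.4294, π⊥ = 5+23·λ' ≈ 0.5706 ∈ [0.1, 1.5) ⇒ IN Λ
candidate 2: (m,n)=(-2,-15) → π∥ = -2-15·λ ≈ -79.8887, π⊥ = -2-15·λ' ≈ 0.8887 ∈ [0.1, 1.5) ⇒ IN Λ
candidate 3: (m,n)=(-6,8) → π∥ = -6+8·λ ≈ 35.5407, π⊥ = -6+8·λ' ≈ -7.5407 ∉ [0.1, 1.5) ⇒ out
candidate 4: (m,n)=(-8,3) → π∥ = -8+3·λ ≈ 7.5777, π⊥ = -8+3·λ' ≈ -8.5777 ∉ [0.1, 1.5) ⇒ out
candidate 5: (m,n)=(5,24) → π∥ = 5+24·λ ≈ 129.6220, π⊥ = 5+24·λ' ≈ 0.3780 ∈ [0.1, 1.5) ⇒ IN Λ
candidate 6: (m,n)=(4,17) → π∥ = 4+17·λ ≈ 92.2739, π⊥ = 4+17·λ' ≈ 0.7261 ∈ [0.1, 1.5) ⇒ IN Λ
candidate 7: (m,n)=(-13,5) → π∥ = -13+5·λ ≈ 12.9629, π⊥ = -13+5·λ' ≈ -13.9629 ∉ [0.1, 1.5) ⇒ out
candidate 8: (m,n)=(-3,-17) → π∥ = -3-17·λ ≈ -91.2739, π⊥ = -3-17·λ' ≈ 0.2739 ∈ [0.1, 1.5) ⇒ IN Λ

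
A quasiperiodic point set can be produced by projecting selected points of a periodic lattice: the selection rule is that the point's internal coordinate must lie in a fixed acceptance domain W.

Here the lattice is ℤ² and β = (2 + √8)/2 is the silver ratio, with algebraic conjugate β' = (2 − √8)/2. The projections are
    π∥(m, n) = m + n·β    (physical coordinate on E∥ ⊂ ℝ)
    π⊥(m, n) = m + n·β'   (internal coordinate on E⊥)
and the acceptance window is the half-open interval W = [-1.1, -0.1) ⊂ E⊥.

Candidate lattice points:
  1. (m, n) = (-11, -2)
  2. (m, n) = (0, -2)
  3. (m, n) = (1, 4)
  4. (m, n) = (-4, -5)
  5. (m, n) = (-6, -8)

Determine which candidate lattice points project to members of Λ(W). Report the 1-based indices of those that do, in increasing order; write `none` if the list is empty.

Compute β' = (2−√8)/2 = -0.4142, so π⊥(m,n) = m -0.4142·n.
candidate 1: (m,n)=(-11,-2) → π∥ = -11-2·β ≈ -15.8284, π⊥ = -11-2·β' ≈ -10.1716 ∉ [-1.1, -0.1) ⇒ out
candidate 2: (m,n)=(0,-2) → π∥ = 0-2·β ≈ -4.8284, π⊥ = 0-2·β' ≈ 0.8284 ∉ [-1.1, -0.1) ⇒ out
candidate 3: (m,n)=(1,4) → π∥ = 1+4·β ≈ 10.6569, π⊥ = 1+4·β' ≈ -0.6569 ∈ [-1.1, -0.1) ⇒ IN Λ
candidate 4: (m,n)=(-4,-5) → π∥ = -4-5·β ≈ -16.0711, π⊥ = -4-5·β' ≈ -1.9289 ∉ [-1.1, -0.1) ⇒ out
candidate 5: (m,n)=(-6,-8) → π∥ = -6-8·β ≈ -25.3137, π⊥ = -6-8·β' ≈ -2.6863 ∉ [-1.1, -0.1) ⇒ out

3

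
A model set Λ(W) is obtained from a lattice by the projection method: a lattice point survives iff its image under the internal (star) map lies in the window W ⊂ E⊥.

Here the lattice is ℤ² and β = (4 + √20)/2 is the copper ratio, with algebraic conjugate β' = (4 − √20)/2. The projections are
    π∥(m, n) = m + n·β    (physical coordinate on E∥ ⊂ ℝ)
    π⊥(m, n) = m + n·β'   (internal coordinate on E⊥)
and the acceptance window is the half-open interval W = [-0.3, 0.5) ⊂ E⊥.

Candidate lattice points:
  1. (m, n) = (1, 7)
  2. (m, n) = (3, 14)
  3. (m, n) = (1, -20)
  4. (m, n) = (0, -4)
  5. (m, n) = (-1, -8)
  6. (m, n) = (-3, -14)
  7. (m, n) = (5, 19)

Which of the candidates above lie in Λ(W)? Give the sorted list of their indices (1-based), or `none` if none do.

6

Compute β' = (4−√20)/2 = -0.236068, so π⊥(m,n) = m -0.236068·n.
[1] lift (1,7): star map gives -0.652476; window check -0.3 ≤ -0.652476 < 0.5 is false → out
[2] lift (3,14): star map gives -0.304952; window check -0.3 ≤ -0.304952 < 0.5 is false → out
[3] lift (1,-20): star map gives 5.721360; window check -0.3 ≤ 5.721360 < 0.5 is false → out
[4] lift (0,-4): star map gives 0.944272; window check -0.3 ≤ 0.944272 < 0.5 is false → out
[5] lift (-1,-8): star map gives 0.888544; window check -0.3 ≤ 0.888544 < 0.5 is false → out
[6] lift (-3,-14): star map gives 0.304952; window check -0.3 ≤ 0.304952 < 0.5 is true → IN Λ
[7] lift (5,19): star map gives 0.514708; window check -0.3 ≤ 0.514708 < 0.5 is false → out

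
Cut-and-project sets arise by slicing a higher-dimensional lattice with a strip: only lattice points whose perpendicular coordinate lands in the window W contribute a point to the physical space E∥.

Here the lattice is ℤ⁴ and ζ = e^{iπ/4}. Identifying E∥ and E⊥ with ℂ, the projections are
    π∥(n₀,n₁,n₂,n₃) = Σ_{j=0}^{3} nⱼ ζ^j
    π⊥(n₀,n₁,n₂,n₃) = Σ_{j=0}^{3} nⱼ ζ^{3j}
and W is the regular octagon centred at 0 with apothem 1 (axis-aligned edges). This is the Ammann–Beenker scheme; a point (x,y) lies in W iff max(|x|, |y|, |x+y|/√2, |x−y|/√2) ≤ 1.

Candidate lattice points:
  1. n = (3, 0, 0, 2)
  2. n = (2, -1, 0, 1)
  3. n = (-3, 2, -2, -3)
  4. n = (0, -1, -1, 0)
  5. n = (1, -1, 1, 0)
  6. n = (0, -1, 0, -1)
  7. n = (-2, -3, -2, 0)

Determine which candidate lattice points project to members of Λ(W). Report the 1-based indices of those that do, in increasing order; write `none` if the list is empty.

π⊥(n) = n₀ + n₁ζ³ + n₂ζ⁶ + n₃ζ⁹ where ζ = e^{iπ/4}.
candidate 1: n = (3, 0, 0, 2) → π⊥ ≈ (+4.41421, +1.41421); max(|x|,|y|,|x±y|/√2) = 4.41421 > 1 ⇒ ∉ W
candidate 2: n = (2, -1, 0, 1) → π⊥ ≈ (+3.41421, +0.00000); max(|x|,|y|,|x±y|/√2) = 3.41421 > 1 ⇒ ∉ W
candidate 3: n = (-3, 2, -2, -3) → π⊥ ≈ (-6.53553, +1.29289); max(|x|,|y|,|x±y|/√2) = 6.53553 > 1 ⇒ ∉ W
candidate 4: n = (0, -1, -1, 0) → π⊥ ≈ (+0.70711, +0.29289); max(|x|,|y|,|x±y|/√2) = 0.70711 ≤ 1 ⇒ ∈ W
candidate 5: n = (1, -1, 1, 0) → π⊥ ≈ (+1.70711, -1.70711); max(|x|,|y|,|x±y|/√2) = 2.41421 > 1 ⇒ ∉ W
candidate 6: n = (0, -1, 0, -1) → π⊥ ≈ (+0.00000, -1.41421); max(|x|,|y|,|x±y|/√2) = 1.41421 > 1 ⇒ ∉ W
candidate 7: n = (-2, -3, -2, 0) → π⊥ ≈ (+0.12132, -0.12132); max(|x|,|y|,|x±y|/√2) = 0.17157 ≤ 1 ⇒ ∈ W

4, 7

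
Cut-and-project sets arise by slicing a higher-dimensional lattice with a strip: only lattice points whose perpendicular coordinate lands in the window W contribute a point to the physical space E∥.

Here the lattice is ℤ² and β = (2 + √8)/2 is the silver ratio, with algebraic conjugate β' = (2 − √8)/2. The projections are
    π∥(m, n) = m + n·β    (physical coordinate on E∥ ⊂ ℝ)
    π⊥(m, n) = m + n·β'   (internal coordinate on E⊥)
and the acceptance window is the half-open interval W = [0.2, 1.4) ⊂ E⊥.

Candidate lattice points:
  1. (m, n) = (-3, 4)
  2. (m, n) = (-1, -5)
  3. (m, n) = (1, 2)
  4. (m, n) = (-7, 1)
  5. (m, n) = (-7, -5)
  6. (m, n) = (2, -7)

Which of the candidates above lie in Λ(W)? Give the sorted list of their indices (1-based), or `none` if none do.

β' = (2−√8)/2 ≈ -0.414214.
[1] lift (-3,4): star map gives -4.656854; window check 0.2 ≤ -4.656854 < 1.4 is false → out
[2] lift (-1,-5): star map gives 1.071068; window check 0.2 ≤ 1.071068 < 1.4 is true → IN Λ
[3] lift (1,2): star map gives 0.171573; window check 0.2 ≤ 0.171573 < 1.4 is false → out
[4] lift (-7,1): star map gives -7.414214; window check 0.2 ≤ -7.414214 < 1.4 is false → out
[5] lift (-7,-5): star map gives -4.928932; window check 0.2 ≤ -4.928932 < 1.4 is false → out
[6] lift (2,-7): star map gives 4.899495; window check 0.2 ≤ 4.899495 < 1.4 is false → out

2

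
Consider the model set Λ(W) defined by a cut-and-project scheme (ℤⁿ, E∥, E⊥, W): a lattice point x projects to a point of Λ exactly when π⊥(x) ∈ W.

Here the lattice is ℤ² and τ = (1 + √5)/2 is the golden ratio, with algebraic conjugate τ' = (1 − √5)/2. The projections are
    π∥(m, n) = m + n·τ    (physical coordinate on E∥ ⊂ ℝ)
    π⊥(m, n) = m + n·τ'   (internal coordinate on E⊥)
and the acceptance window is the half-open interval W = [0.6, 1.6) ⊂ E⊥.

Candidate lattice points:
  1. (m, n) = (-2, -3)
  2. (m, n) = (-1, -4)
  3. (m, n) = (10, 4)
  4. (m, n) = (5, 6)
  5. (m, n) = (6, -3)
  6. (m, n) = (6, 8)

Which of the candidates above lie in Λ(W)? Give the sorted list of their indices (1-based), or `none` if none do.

τ' = (1−√5)/2 ≈ -0.618034.
candidate 1: (m,n)=(-2,-3) → π∥ = -2-3·τ ≈ -6.854102, π⊥ = -2-3·τ' ≈ -0.145898 ∉ [0.6, 1.6) ⇒ out
candidate 2: (m,n)=(-1,-4) → π∥ = -1-4·τ ≈ -7.472136, π⊥ = -1-4·τ' ≈ 1.472136 ∈ [0.6, 1.6) ⇒ IN Λ
candidate 3: (m,n)=(10,4) → π∥ = 10+4·τ ≈ 16.472136, π⊥ = 10+4·τ' ≈ 7.527864 ∉ [0.6, 1.6) ⇒ out
candidate 4: (m,n)=(5,6) → π∥ = 5+6·τ ≈ 14.708204, π⊥ = 5+6·τ' ≈ 1.291796 ∈ [0.6, 1.6) ⇒ IN Λ
candidate 5: (m,n)=(6,-3) → π∥ = 6-3·τ ≈ 1.145898, π⊥ = 6-3·τ' ≈ 7.854102 ∉ [0.6, 1.6) ⇒ out
candidate 6: (m,n)=(6,8) → π∥ = 6+8·τ ≈ 18.944272, π⊥ = 6+8·τ' ≈ 1.055728 ∈ [0.6, 1.6) ⇒ IN Λ

2, 4, 6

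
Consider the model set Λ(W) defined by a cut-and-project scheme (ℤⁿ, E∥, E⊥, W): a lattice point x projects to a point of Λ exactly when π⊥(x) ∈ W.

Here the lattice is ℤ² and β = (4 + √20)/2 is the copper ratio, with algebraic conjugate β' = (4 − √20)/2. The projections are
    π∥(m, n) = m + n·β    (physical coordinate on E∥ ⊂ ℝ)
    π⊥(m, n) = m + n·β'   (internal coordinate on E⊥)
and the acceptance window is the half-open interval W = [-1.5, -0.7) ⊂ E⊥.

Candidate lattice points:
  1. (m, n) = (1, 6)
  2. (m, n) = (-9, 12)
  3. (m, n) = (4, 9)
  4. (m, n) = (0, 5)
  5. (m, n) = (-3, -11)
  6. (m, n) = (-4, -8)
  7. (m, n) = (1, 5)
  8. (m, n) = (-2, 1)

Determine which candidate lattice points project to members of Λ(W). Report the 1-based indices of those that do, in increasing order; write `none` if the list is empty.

Compute β' = (4−√20)/2 = -0.23607, so π⊥(m,n) = m -0.23607·n.
#1 (1,6): internal coord 1 + (6)·β' = -0.41641; -0.41641 ∉ [-1.5, -0.7) → out
#2 (-9,12): internal coord -9 + (12)·β' = -11.83282; -11.83282 ∉ [-1.5, -0.7) → out
#3 (4,9): internal coord 4 + (9)·β' = +1.87539; +1.87539 ∉ [-1.5, -0.7) → out
#4 (0,5): internal coord 0 + (5)·β' = -1.18034; -1.18034 ∈ [-1.5, -0.7) → IN Λ
#5 (-3,-11): internal coord -3 + (-11)·β' = -0.40325; -0.40325 ∉ [-1.5, -0.7) → out
#6 (-4,-8): internal coord -4 + (-8)·β' = -2.11146; -2.11146 ∉ [-1.5, -0.7) → out
#7 (1,5): internal coord 1 + (5)·β' = -0.18034; -0.18034 ∉ [-1.5, -0.7) → out
#8 (-2,1): internal coord -2 + (1)·β' = -2.23607; -2.23607 ∉ [-1.5, -0.7) → out

4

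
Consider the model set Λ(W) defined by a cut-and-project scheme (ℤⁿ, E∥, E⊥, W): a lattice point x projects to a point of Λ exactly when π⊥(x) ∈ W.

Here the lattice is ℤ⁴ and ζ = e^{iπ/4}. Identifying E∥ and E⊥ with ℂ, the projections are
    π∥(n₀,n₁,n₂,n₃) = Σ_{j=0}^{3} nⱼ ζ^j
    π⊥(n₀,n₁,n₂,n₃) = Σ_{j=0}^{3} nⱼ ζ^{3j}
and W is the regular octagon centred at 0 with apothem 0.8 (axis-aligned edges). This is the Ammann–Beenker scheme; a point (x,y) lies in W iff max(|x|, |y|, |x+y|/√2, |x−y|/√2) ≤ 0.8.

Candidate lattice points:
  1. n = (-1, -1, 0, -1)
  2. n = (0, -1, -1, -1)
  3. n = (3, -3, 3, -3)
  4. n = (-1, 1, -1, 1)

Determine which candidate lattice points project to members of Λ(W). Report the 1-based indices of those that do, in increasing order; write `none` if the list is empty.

π⊥(n) = n₀ + n₁ζ³ + n₂ζ⁶ + n₃ζ⁹ where ζ = e^{iπ/4}.
candidate 1: n = (-1, -1, 0, -1) → π⊥ ≈ (-1.000000, -1.414214); max(|x|,|y|,|x±y|/√2) = 1.707107 > 0.8 ⇒ ∉ W
candidate 2: n = (0, -1, -1, -1) → π⊥ ≈ (+0.000000, -0.414214); max(|x|,|y|,|x±y|/√2) = 0.414214 ≤ 0.8 ⇒ ∈ W
candidate 3: n = (3, -3, 3, -3) → π⊥ ≈ (+3.000000, -7.242641); max(|x|,|y|,|x±y|/√2) = 7.242641 > 0.8 ⇒ ∉ W
candidate 4: n = (-1, 1, -1, 1) → π⊥ ≈ (-1.000000, +2.414214); max(|x|,|y|,|x±y|/√2) = 2.414214 > 0.8 ⇒ ∉ W

2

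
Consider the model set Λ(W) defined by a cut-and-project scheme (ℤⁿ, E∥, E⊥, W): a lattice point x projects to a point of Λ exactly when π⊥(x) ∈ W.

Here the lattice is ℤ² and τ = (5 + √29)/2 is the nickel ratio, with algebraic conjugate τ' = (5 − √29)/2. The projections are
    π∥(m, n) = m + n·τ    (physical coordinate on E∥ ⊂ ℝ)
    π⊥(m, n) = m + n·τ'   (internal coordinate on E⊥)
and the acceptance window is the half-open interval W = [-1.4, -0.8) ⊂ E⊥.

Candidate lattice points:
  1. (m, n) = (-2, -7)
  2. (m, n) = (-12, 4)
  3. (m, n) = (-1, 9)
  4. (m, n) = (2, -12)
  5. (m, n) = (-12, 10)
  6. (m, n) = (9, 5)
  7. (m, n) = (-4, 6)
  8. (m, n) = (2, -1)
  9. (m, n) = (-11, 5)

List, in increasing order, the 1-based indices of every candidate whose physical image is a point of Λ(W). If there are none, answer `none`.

τ' = (5−√29)/2 ≈ -0.19258.
[1] lift (-2,-7): star map gives -0.65192; window check -1.4 ≤ -0.65192 < -0.8 is false → out
[2] lift (-12,4): star map gives -12.77033; window check -1.4 ≤ -12.77033 < -0.8 is false → out
[3] lift (-1,9): star map gives -2.73324; window check -1.4 ≤ -2.73324 < -0.8 is false → out
[4] lift (2,-12): star map gives 4.31099; window check -1.4 ≤ 4.31099 < -0.8 is false → out
[5] lift (-12,10): star map gives -13.92582; window check -1.4 ≤ -13.92582 < -0.8 is false → out
[6] lift (9,5): star map gives 8.03709; window check -1.4 ≤ 8.03709 < -0.8 is false → out
[7] lift (-4,6): star map gives -5.15549; window check -1.4 ≤ -5.15549 < -0.8 is false → out
[8] lift (2,-1): star map gives 2.19258; window check -1.4 ≤ 2.19258 < -0.8 is false → out
[9] lift (-11,5): star map gives -11.96291; window check -1.4 ≤ -11.96291 < -0.8 is false → out

none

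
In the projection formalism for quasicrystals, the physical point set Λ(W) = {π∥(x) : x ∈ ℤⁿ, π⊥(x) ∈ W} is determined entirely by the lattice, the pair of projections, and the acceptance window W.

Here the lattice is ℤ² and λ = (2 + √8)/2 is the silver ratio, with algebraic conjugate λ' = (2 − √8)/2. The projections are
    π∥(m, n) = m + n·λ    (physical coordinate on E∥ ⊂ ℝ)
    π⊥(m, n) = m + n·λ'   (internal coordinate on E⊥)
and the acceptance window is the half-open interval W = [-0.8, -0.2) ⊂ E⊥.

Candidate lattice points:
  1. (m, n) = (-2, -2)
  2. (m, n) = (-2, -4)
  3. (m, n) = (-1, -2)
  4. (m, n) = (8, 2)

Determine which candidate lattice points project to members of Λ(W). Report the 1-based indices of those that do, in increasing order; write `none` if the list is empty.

Numerically λ ≈ 2.414214 and λ' = −1/λ ≈ -0.414214.
[1] lift (-2,-2): star map gives -1.171573; window check -0.8 ≤ -1.171573 < -0.2 is false → out
[2] lift (-2,-4): star map gives -0.343146; window check -0.8 ≤ -0.343146 < -0.2 is true → IN Λ
[3] lift (-1,-2): star map gives -0.171573; window check -0.8 ≤ -0.171573 < -0.2 is false → out
[4] lift (8,2): star map gives 7.171573; window check -0.8 ≤ 7.171573 < -0.2 is false → out

2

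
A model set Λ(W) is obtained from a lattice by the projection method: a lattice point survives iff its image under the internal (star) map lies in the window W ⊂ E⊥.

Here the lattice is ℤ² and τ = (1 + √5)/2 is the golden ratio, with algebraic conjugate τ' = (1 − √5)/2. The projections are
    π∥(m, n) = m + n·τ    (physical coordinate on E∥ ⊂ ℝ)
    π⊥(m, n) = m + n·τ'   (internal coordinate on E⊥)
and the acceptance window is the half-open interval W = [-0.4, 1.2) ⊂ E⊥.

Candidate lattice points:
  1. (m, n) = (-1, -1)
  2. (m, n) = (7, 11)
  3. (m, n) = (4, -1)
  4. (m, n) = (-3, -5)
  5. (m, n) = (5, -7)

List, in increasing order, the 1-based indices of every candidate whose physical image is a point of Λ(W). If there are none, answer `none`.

τ' = (1−√5)/2 ≈ -0.6180.
candidate 1: (m,n)=(-1,-1) → π∥ = -1-1·τ ≈ -2.6180, π⊥ = -1-1·τ' ≈ -0.3820 ∈ [-0.4, 1.2) ⇒ IN Λ
candidate 2: (m,n)=(7,11) → π∥ = 7+11·τ ≈ 24.7984, π⊥ = 7+11·τ' ≈ 0.2016 ∈ [-0.4, 1.2) ⇒ IN Λ
candidate 3: (m,n)=(4,-1) → π∥ = 4-1·τ ≈ 2.3820, π⊥ = 4-1·τ' ≈ 4.6180 ∉ [-0.4, 1.2) ⇒ out
candidate 4: (m,n)=(-3,-5) → π∥ = -3-5·τ ≈ -11.0902, π⊥ = -3-5·τ' ≈ 0.0902 ∈ [-0.4, 1.2) ⇒ IN Λ
candidate 5: (m,n)=(5,-7) → π∥ = 5-7·τ ≈ -6.3262, π⊥ = 5-7·τ' ≈ 9.3262 ∉ [-0.4, 1.2) ⇒ out

1, 2, 4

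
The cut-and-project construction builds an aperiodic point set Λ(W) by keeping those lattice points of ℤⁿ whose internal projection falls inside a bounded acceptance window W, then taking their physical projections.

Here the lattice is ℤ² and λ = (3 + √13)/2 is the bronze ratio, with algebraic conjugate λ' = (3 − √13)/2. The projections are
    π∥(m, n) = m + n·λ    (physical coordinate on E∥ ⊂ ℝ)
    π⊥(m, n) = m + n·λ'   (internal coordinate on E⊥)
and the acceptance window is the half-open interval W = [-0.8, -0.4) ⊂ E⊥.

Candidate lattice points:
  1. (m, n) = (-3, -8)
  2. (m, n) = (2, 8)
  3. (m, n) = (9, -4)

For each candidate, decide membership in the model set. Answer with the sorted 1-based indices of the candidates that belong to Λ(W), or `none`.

Numerically λ ≈ 3.302776 and λ' = −1/λ ≈ -0.302776.
candidate 1: (m,n)=(-3,-8) → π∥ = -3-8·λ ≈ -29.422205, π⊥ = -3-8·λ' ≈ -0.577795 ∈ [-0.8, -0.4) ⇒ IN Λ
candidate 2: (m,n)=(2,8) → π∥ = 2+8·λ ≈ 28.422205, π⊥ = 2+8·λ' ≈ -0.422205 ∈ [-0.8, -0.4) ⇒ IN Λ
candidate 3: (m,n)=(9,-4) → π∥ = 9-4·λ ≈ -4.211103, π⊥ = 9-4·λ' ≈ 10.211103 ∉ [-0.8, -0.4) ⇒ out

1, 2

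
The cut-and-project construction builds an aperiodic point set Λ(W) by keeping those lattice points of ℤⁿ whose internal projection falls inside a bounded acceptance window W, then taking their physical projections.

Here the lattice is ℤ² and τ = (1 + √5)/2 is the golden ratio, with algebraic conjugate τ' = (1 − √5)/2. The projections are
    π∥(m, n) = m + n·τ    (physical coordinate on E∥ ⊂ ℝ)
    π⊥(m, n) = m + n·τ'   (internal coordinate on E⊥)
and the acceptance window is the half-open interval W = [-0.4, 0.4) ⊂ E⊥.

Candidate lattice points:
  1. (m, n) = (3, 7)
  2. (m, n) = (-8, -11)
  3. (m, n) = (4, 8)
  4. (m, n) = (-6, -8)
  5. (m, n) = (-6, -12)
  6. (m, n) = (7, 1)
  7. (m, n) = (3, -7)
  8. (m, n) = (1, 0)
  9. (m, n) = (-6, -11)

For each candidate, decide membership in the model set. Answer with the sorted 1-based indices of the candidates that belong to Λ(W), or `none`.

none

Numerically τ ≈ 1.618034 and τ' = −1/τ ≈ -0.618034.
#1 (3,7): internal coord 3 + (7)·τ' = -1.326238; -1.326238 ∉ [-0.4, 0.4) → out
#2 (-8,-11): internal coord -8 + (-11)·τ' = -1.201626; -1.201626 ∉ [-0.4, 0.4) → out
#3 (4,8): internal coord 4 + (8)·τ' = -0.944272; -0.944272 ∉ [-0.4, 0.4) → out
#4 (-6,-8): internal coord -6 + (-8)·τ' = -1.055728; -1.055728 ∉ [-0.4, 0.4) → out
#5 (-6,-12): internal coord -6 + (-12)·τ' = +1.416408; +1.416408 ∉ [-0.4, 0.4) → out
#6 (7,1): internal coord 7 + (1)·τ' = +6.381966; +6.381966 ∉ [-0.4, 0.4) → out
#7 (3,-7): internal coord 3 + (-7)·τ' = +7.326238; +7.326238 ∉ [-0.4, 0.4) → out
#8 (1,0): internal coord 1 + (0)·τ' = +1.000000; +1.000000 ∉ [-0.4, 0.4) → out
#9 (-6,-11): internal coord -6 + (-11)·τ' = +0.798374; +0.798374 ∉ [-0.4, 0.4) → out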